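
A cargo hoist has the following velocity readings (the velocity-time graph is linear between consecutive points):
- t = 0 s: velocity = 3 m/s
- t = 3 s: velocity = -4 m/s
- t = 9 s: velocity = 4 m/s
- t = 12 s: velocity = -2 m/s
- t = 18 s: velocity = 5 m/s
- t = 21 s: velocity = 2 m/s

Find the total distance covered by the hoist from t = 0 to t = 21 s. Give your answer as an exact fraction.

317/7 m

Total distance travelled is ∫|v| dt — sum the magnitudes of each area piece.
0–3 s: v = 0 at t = 9/7 s; triangle areas 27/14 + 24/7 = 75/14 m
3–9 s: v = 0 at t = 6 s; triangle areas 6 + 6 = 12 m
9–12 s: v = 0 at t = 11 s; triangle areas 4 + 1 = 5 m
12–18 s: v = 0 at t = 96/7 s; triangle areas 12/7 + 75/7 = 87/7 m
18–21 s: |½(5 + 2)(3)| = 10.5 m
Total distance = 317/7 m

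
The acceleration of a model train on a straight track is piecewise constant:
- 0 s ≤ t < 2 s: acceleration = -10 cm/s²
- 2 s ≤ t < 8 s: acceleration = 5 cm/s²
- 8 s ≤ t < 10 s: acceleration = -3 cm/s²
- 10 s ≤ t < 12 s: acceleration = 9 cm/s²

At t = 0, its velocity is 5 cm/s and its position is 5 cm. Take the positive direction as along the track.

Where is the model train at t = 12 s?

55 cm

On each constant-a segment, Δv = aΔt and Δx = v₀Δt + ½aΔt²; chain segment to segment.
0–2 s: v starts 5 cm/s; Δx = 5·2 + ½·-10·2² = -10 cm; v ends -15 cm/s.
2–8 s: v starts -15 cm/s; Δx = -15·6 + ½·5·6² = 0 cm; v ends 15 cm/s.
8–10 s: v starts 15 cm/s; Δx = 15·2 + ½·-3·2² = 24 cm; v ends 9 cm/s.
10–12 s: v starts 9 cm/s; Δx = 9·2 + ½·9·2² = 36 cm; v ends 27 cm/s.
x(12) = 5 + Σ Δx = 55 cm.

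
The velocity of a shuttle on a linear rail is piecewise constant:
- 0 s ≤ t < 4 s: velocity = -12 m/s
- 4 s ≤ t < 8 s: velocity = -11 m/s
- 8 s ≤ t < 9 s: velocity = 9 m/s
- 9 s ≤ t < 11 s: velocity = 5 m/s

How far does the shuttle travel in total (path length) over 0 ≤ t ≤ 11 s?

111 m

Distance (not displacement) is the total path length: add the absolute areas under v-t.
0–4 s: |-12| × 4 = 48 m
4–8 s: |-11| × 4 = 44 m
8–9 s: |9| × 1 = 9 m
9–11 s: |5| × 2 = 10 m
Total distance = 111 m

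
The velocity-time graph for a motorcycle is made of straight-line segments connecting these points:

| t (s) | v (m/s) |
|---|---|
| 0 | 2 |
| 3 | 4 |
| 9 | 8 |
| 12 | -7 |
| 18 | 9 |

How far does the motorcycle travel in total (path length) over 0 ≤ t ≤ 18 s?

Total distance travelled is ∫|v| dt — sum the magnitudes of each area piece.
0–3 s: |½(2 + 4)(3)| = 9 m
3–9 s: |½(4 + 8)(6)| = 36 m
9–12 s: v = 0 at t = 10.6 s; triangle areas 6.4 + 4.9 = 11.3 m
12–18 s: v = 0 at t = 14.625 s; triangle areas 9.1875 + 15.1875 = 24.375 m
Total distance = 80.675 m

80.675 m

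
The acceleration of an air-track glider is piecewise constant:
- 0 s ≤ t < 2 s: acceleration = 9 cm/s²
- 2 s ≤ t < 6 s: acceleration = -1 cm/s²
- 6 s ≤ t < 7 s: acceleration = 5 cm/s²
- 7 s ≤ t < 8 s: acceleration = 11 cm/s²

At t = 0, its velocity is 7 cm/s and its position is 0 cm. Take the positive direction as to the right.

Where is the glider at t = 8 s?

On each constant-a segment, Δv = aΔt and Δx = v₀Δt + ½aΔt²; chain segment to segment.
0–2 s: v starts 7 cm/s; Δx = 7·2 + ½·9·2² = 32 cm; v ends 25 cm/s.
2–6 s: v starts 25 cm/s; Δx = 25·4 + ½·-1·4² = 92 cm; v ends 21 cm/s.
6–7 s: v starts 21 cm/s; Δx = 21·1 + ½·5·1² = 23.5 cm; v ends 26 cm/s.
7–8 s: v starts 26 cm/s; Δx = 26·1 + ½·11·1² = 31.5 cm; v ends 37 cm/s.
x(8) = 0 + Σ Δx = 179 cm.

179 cm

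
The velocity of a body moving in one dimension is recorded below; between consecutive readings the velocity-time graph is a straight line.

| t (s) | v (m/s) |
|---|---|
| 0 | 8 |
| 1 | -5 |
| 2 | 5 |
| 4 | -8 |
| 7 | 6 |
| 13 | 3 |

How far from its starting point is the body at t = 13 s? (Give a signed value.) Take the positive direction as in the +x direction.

Displacement is the signed area under the v-t curve.
0–1 s: ½(8 + -5)(1) = 1.5 m
1–2 s: ½(-5 + 5)(1) = 0 m
2–4 s: ½(5 + -8)(2) = -3 m
4–7 s: ½(-8 + 6)(3) = -3 m
7–13 s: ½(6 + 3)(6) = 27 m
Net displacement = 22.5 m

22.5 m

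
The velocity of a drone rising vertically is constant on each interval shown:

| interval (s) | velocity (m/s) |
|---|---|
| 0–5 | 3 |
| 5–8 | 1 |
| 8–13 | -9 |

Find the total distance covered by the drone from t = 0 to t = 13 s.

Distance (not displacement) is the total path length: add the absolute areas under v-t.
0–5 s: |3| × 5 = 15 m
5–8 s: |1| × 3 = 3 m
8–13 s: |-9| × 5 = 45 m
Total distance = 63 m

63 m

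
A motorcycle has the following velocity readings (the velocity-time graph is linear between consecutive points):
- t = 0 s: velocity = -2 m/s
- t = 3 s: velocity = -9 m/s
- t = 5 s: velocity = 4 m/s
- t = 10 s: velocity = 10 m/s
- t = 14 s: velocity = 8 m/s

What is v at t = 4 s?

-2.5 m/s

On 3–5 s the graph is linear from -9 to 4 m/s: v(4) = -9 + (4 − -9)·(4 − 3)/(5 − 3) = -2.5 m/s.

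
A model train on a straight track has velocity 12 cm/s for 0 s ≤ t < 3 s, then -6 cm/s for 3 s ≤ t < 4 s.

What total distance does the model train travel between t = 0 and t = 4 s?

42 cm

Total distance travelled is ∫|v| dt — sum the magnitudes of each area piece.
0–3 s: |12| × 3 = 36 cm
3–4 s: |-6| × 1 = 6 cm
Total distance = 42 cm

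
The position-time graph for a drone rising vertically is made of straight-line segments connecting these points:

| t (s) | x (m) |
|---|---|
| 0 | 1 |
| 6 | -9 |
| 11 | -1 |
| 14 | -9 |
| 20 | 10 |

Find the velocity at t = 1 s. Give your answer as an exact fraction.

-5/3 m/s

Velocity is the slope of the x-t graph on 0–6 s: (-9 − 1)/(6 − 0) = -5/3 m/s.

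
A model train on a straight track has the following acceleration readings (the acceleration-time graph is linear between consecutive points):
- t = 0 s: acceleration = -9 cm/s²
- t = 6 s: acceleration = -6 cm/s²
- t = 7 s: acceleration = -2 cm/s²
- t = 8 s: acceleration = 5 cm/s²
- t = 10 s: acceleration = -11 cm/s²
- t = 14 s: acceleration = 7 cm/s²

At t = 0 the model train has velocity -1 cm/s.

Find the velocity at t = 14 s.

-62.5 cm/s

Δv equals the area under the a-t graph; then v = v₀ + Δv.
0–6 s: ½(-9 + -6)(6) = -45 cm/s
6–7 s: ½(-6 + -2)(1) = -4 cm/s
7–8 s: ½(-2 + 5)(1) = 1.5 cm/s
8–10 s: ½(5 + -11)(2) = -6 cm/s
10–14 s: ½(-11 + 7)(4) = -8 cm/s
Δv = -61.5 cm/s, so v(14) = -1 + (-61.5) = -62.5 cm/s.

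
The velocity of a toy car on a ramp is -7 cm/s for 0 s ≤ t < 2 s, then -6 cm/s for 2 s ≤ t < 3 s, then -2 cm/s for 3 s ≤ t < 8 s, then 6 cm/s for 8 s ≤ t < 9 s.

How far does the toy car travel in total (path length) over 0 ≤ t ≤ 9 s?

Total distance travelled is ∫|v| dt — sum the magnitudes of each area piece.
0–2 s: |-7| × 2 = 14 cm
2–3 s: |-6| × 1 = 6 cm
3–8 s: |-2| × 5 = 10 cm
8–9 s: |6| × 1 = 6 cm
Total distance = 36 cm

36 cm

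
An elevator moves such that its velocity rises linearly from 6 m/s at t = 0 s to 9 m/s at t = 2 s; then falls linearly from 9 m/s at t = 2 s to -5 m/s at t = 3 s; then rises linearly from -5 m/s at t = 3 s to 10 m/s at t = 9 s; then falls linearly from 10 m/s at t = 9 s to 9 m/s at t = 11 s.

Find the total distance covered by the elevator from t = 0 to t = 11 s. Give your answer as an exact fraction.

879/14 m

Distance (not displacement) is the total path length: add the absolute areas under v-t.
0–2 s: |½(6 + 9)(2)| = 15 m
2–3 s: v = 0 at t = 37/14 s; triangle areas 81/28 + 25/28 = 53/14 m
3–9 s: v = 0 at t = 5 s; triangle areas 5 + 20 = 25 m
9–11 s: |½(10 + 9)(2)| = 19 m
Total distance = 879/14 m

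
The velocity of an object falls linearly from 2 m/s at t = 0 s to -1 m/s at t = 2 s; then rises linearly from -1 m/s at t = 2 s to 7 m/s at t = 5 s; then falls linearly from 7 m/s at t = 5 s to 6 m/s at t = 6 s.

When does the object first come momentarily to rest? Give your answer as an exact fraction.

t = 4/3 s

v changes sign on 0–2 s (from 2 to -1); the graph is linear there, so v = 0 at t = 0 + (-2)·(2 − 0)/(-1 − 2) = 4/3 s.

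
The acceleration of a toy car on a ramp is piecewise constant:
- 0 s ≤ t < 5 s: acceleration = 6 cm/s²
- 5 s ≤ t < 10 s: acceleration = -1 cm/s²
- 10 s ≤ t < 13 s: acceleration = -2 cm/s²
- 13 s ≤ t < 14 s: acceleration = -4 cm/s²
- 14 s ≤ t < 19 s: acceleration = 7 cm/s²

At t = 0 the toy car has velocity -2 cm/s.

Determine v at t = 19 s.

48 cm/s

Δv equals the area under the a-t graph; then v = v₀ + Δv.
0–5 s: 6 × 5 = 30 cm/s
5–10 s: -1 × 5 = -5 cm/s
10–13 s: -2 × 3 = -6 cm/s
13–14 s: -4 × 1 = -4 cm/s
14–19 s: 7 × 5 = 35 cm/s
Δv = 50 cm/s, so v(19) = -2 + (50) = 48 cm/s.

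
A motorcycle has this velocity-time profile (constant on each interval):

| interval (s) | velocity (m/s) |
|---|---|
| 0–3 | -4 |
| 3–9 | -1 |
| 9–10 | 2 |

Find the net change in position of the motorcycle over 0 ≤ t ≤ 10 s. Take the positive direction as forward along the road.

-16 m

Net displacement equals the area under the velocity-time graph (areas below the axis count negative).
0–3 s: -4 × 3 = -12 m
3–9 s: -1 × 6 = -6 m
9–10 s: 2 × 1 = 2 m
Net displacement = -16 m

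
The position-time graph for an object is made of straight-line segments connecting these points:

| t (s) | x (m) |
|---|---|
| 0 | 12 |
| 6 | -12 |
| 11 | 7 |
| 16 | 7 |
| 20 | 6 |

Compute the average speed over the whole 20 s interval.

Average speed = (total path length)/(elapsed time); on a piecewise-linear x-t graph the path length is Σ|Δx|.
0–6 s: |Δx| = |-12 − 12| = 24 m
6–11 s: |Δx| = |7 − -12| = 19 m
11–16 s: |Δx| = |7 − 7| = 0 m
16–20 s: |Δx| = |6 − 7| = 1 m
Total path = 44 m; average speed = 44/20 = 2.2 m/s.

2.2 m/s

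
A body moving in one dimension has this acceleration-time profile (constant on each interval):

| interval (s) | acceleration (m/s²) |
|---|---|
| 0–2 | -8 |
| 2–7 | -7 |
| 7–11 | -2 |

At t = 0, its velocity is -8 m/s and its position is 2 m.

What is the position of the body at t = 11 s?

On each constant-a segment, Δv = aΔt and Δx = v₀Δt + ½aΔt²; chain segment to segment.
0–2 s: v starts -8 m/s; Δx = -8·2 + ½·-8·2² = -32 m; v ends -24 m/s.
2–7 s: v starts -24 m/s; Δx = -24·5 + ½·-7·5² = -207.5 m; v ends -59 m/s.
7–11 s: v starts -59 m/s; Δx = -59·4 + ½·-2·4² = -252 m; v ends -67 m/s.
x(11) = 2 + Σ Δx = -489.5 m.

-489.5 m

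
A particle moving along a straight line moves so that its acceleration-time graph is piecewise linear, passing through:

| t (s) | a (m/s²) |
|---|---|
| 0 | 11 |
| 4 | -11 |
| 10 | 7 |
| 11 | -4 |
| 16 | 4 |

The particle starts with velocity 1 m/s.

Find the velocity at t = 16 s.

Δv equals the area under the a-t graph; then v = v₀ + Δv.
0–4 s: ½(11 + -11)(4) = 0 m/s
4–10 s: ½(-11 + 7)(6) = -12 m/s
10–11 s: ½(7 + -4)(1) = 1.5 m/s
11–16 s: ½(-4 + 4)(5) = 0 m/s
Δv = -10.5 m/s, so v(16) = 1 + (-10.5) = -9.5 m/s.

-9.5 m/s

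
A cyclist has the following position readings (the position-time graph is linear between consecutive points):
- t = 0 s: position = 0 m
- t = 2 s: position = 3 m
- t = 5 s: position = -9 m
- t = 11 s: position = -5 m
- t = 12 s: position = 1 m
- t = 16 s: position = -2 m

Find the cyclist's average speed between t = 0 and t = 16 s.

Average speed = (total path length)/(elapsed time); on a piecewise-linear x-t graph the path length is Σ|Δx|.
0–2 s: |Δx| = |3 − 0| = 3 m
2–5 s: |Δx| = |-9 − 3| = 12 m
5–11 s: |Δx| = |-5 − -9| = 4 m
11–12 s: |Δx| = |1 − -5| = 6 m
12–16 s: |Δx| = |-2 − 1| = 3 m
Total path = 28 m; average speed = 28/16 = 1.75 m/s.

1.75 m/s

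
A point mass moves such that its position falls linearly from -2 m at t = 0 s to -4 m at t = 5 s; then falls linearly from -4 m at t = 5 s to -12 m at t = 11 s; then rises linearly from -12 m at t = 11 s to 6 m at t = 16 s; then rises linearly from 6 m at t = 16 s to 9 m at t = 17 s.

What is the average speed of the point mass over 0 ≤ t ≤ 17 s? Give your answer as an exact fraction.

31/17 m/s

Average speed = (total path length)/(elapsed time); on a piecewise-linear x-t graph the path length is Σ|Δx|.
0–5 s: |Δx| = |-4 − -2| = 2 m
5–11 s: |Δx| = |-12 − -4| = 8 m
11–16 s: |Δx| = |6 − -12| = 18 m
16–17 s: |Δx| = |9 − 6| = 3 m
Total path = 31 m; average speed = 31/17 = 31/17 m/s.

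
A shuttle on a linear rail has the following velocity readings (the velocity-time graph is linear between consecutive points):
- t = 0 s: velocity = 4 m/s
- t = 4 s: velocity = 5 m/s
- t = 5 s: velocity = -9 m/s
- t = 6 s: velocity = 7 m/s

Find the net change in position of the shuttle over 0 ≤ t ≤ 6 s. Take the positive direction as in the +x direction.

Displacement is the signed area under the v-t curve.
0–4 s: ½(4 + 5)(4) = 18 m
4–5 s: ½(5 + -9)(1) = -2 m
5–6 s: ½(-9 + 7)(1) = -1 m
Net displacement = 15 m

15 m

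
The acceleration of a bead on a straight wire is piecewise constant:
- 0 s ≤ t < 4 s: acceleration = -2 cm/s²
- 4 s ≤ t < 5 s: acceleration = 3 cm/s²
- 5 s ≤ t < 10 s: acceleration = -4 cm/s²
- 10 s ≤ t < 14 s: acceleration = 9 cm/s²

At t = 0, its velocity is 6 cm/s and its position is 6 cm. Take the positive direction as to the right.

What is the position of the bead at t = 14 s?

-35.5 cm

On each constant-a segment, Δv = aΔt and Δx = v₀Δt + ½aΔt²; chain segment to segment.
0–4 s: v starts 6 cm/s; Δx = 6·4 + ½·-2·4² = 8 cm; v ends -2 cm/s.
4–5 s: v starts -2 cm/s; Δx = -2·1 + ½·3·1² = -0.5 cm; v ends 1 cm/s.
5–10 s: v starts 1 cm/s; Δx = 1·5 + ½·-4·5² = -45 cm; v ends -19 cm/s.
10–14 s: v starts -19 cm/s; Δx = -19·4 + ½·9·4² = -4 cm; v ends 17 cm/s.
x(14) = 6 + Σ Δx = -35.5 cm.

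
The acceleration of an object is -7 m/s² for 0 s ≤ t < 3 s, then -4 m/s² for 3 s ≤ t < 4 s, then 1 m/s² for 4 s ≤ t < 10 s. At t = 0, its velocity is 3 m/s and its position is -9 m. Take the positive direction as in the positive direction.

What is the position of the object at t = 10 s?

On each constant-a segment, Δv = aΔt and Δx = v₀Δt + ½aΔt²; chain segment to segment.
0–3 s: v starts 3 m/s; Δx = 3·3 + ½·-7·3² = -22.5 m; v ends -18 m/s.
3–4 s: v starts -18 m/s; Δx = -18·1 + ½·-4·1² = -20 m; v ends -22 m/s.
4–10 s: v starts -22 m/s; Δx = -22·6 + ½·1·6² = -114 m; v ends -16 m/s.
x(10) = -9 + Σ Δx = -165.5 m.

-165.5 m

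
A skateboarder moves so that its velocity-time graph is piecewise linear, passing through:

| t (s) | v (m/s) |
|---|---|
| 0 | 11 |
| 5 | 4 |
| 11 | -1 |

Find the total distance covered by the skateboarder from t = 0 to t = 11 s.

47.7 m

Total distance travelled is ∫|v| dt — sum the magnitudes of each area piece.
0–5 s: |½(11 + 4)(5)| = 37.5 m
5–11 s: v = 0 at t = 9.8 s; triangle areas 9.6 + 0.6 = 10.2 m
Total distance = 47.7 m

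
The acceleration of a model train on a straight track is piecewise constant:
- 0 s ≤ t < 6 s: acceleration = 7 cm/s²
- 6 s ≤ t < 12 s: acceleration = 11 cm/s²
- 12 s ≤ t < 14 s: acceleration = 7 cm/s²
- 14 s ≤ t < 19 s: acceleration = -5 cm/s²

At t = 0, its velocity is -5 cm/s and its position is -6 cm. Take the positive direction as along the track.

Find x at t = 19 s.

1252.5 cm

On each constant-a segment, Δv = aΔt and Δx = v₀Δt + ½aΔt²; chain segment to segment.
0–6 s: v starts -5 cm/s; Δx = -5·6 + ½·7·6² = 96 cm; v ends 37 cm/s.
6–12 s: v starts 37 cm/s; Δx = 37·6 + ½·11·6² = 420 cm; v ends 103 cm/s.
12–14 s: v starts 103 cm/s; Δx = 103·2 + ½·7·2² = 220 cm; v ends 117 cm/s.
14–19 s: v starts 117 cm/s; Δx = 117·5 + ½·-5·5² = 522.5 cm; v ends 92 cm/s.
x(19) = -6 + Σ Δx = 1252.5 cm.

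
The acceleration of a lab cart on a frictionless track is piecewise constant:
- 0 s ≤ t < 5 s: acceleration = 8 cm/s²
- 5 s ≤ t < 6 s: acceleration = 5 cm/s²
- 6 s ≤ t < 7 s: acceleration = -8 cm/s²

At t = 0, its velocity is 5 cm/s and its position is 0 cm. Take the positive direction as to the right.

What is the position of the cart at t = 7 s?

On each constant-a segment, Δv = aΔt and Δx = v₀Δt + ½aΔt²; chain segment to segment.
0–5 s: v starts 5 cm/s; Δx = 5·5 + ½·8·5² = 125 cm; v ends 45 cm/s.
5–6 s: v starts 45 cm/s; Δx = 45·1 + ½·5·1² = 47.5 cm; v ends 50 cm/s.
6–7 s: v starts 50 cm/s; Δx = 50·1 + ½·-8·1² = 46 cm; v ends 42 cm/s.
x(7) = 0 + Σ Δx = 218.5 cm.

218.5 cm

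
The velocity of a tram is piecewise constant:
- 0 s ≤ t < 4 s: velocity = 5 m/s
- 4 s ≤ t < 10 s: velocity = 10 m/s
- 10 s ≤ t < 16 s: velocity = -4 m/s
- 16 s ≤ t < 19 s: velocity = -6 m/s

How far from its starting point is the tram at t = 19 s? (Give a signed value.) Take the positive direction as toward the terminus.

Net displacement equals the area under the velocity-time graph (areas below the axis count negative).
0–4 s: 5 × 4 = 20 m
4–10 s: 10 × 6 = 60 m
10–16 s: -4 × 6 = -24 m
16–19 s: -6 × 3 = -18 m
Net displacement = 38 m

38 m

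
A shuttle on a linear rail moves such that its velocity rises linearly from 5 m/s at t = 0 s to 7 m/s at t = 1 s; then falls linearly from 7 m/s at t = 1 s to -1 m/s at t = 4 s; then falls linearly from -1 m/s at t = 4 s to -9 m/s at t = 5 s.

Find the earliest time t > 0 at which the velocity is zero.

v changes sign on 1–4 s (from 7 to -1); the graph is linear there, so v = 0 at t = 1 + (-7)·(4 − 1)/(-1 − 7) = 3.625 s.

t = 3.625 s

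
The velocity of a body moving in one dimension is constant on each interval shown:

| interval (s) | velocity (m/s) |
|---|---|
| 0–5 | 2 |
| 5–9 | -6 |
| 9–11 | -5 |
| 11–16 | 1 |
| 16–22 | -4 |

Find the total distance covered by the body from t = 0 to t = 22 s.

Distance (not displacement) is the total path length: add the absolute areas under v-t.
0–5 s: |2| × 5 = 10 m
5–9 s: |-6| × 4 = 24 m
9–11 s: |-5| × 2 = 10 m
11–16 s: |1| × 5 = 5 m
16–22 s: |-4| × 6 = 24 m
Total distance = 73 m

73 m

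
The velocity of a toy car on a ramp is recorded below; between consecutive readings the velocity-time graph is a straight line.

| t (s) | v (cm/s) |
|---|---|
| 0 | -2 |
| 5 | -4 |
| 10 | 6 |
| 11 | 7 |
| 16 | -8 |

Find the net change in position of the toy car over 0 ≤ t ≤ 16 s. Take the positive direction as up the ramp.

Displacement is the signed area under the v-t curve.
0–5 s: ½(-2 + -4)(5) = -15 cm
5–10 s: ½(-4 + 6)(5) = 5 cm
10–11 s: ½(6 + 7)(1) = 6.5 cm
11–16 s: ½(7 + -8)(5) = -2.5 cm
Net displacement = -6 cm

-6 cm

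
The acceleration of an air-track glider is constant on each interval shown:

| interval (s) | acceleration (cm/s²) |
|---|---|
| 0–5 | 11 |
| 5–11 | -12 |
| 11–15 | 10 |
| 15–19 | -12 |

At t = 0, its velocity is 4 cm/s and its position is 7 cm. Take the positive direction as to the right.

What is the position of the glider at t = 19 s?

On each constant-a segment, Δv = aΔt and Δx = v₀Δt + ½aΔt²; chain segment to segment.
0–5 s: v starts 4 cm/s; Δx = 4·5 + ½·11·5² = 157.5 cm; v ends 59 cm/s.
5–11 s: v starts 59 cm/s; Δx = 59·6 + ½·-12·6² = 138 cm; v ends -13 cm/s.
11–15 s: v starts -13 cm/s; Δx = -13·4 + ½·10·4² = 28 cm; v ends 27 cm/s.
15–19 s: v starts 27 cm/s; Δx = 27·4 + ½·-12·4² = 12 cm; v ends -21 cm/s.
x(19) = 7 + Σ Δx = 342.5 cm.

342.5 cm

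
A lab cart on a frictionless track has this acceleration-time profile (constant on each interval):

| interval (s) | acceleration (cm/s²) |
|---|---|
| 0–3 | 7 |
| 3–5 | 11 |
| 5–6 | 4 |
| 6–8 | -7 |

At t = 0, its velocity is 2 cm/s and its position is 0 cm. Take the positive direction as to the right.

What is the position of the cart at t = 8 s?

On each constant-a segment, Δv = aΔt and Δx = v₀Δt + ½aΔt²; chain segment to segment.
0–3 s: v starts 2 cm/s; Δx = 2·3 + ½·7·3² = 37.5 cm; v ends 23 cm/s.
3–5 s: v starts 23 cm/s; Δx = 23·2 + ½·11·2² = 68 cm; v ends 45 cm/s.
5–6 s: v starts 45 cm/s; Δx = 45·1 + ½·4·1² = 47 cm; v ends 49 cm/s.
6–8 s: v starts 49 cm/s; Δx = 49·2 + ½·-7·2² = 84 cm; v ends 35 cm/s.
x(8) = 0 + Σ Δx = 236.5 cm.

236.5 cm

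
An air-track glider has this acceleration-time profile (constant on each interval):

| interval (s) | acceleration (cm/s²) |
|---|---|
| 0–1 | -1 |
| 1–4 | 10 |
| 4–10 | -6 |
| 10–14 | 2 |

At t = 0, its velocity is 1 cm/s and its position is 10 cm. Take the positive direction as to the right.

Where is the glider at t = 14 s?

On each constant-a segment, Δv = aΔt and Δx = v₀Δt + ½aΔt²; chain segment to segment.
0–1 s: v starts 1 cm/s; Δx = 1·1 + ½·-1·1² = 0.5 cm; v ends 0 cm/s.
1–4 s: v starts 0 cm/s; Δx = 0·3 + ½·10·3² = 45 cm; v ends 30 cm/s.
4–10 s: v starts 30 cm/s; Δx = 30·6 + ½·-6·6² = 72 cm; v ends -6 cm/s.
10–14 s: v starts -6 cm/s; Δx = -6·4 + ½·2·4² = -8 cm; v ends 2 cm/s.
x(14) = 10 + Σ Δx = 119.5 cm.

119.5 cm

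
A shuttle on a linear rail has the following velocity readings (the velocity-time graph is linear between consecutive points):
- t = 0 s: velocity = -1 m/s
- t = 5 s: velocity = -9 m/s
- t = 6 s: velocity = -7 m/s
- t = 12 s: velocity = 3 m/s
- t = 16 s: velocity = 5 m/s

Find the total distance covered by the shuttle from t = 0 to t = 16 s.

66.4 m

Total distance travelled is ∫|v| dt — sum the magnitudes of each area piece.
0–5 s: |½(-1 + -9)(5)| = 25 m
5–6 s: |½(-9 + -7)(1)| = 8 m
6–12 s: v = 0 at t = 10.2 s; triangle areas 14.7 + 2.7 = 17.4 m
12–16 s: |½(3 + 5)(4)| = 16 m
Total distance = 66.4 m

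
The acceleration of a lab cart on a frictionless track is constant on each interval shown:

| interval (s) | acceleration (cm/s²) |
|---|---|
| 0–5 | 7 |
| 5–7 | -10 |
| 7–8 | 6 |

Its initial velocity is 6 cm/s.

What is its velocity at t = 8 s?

Δv equals the area under the a-t graph; then v = v₀ + Δv.
0–5 s: 7 × 5 = 35 cm/s
5–7 s: -10 × 2 = -20 cm/s
7–8 s: 6 × 1 = 6 cm/s
Δv = 21 cm/s, so v(8) = 6 + (21) = 27 cm/s.

27 cm/s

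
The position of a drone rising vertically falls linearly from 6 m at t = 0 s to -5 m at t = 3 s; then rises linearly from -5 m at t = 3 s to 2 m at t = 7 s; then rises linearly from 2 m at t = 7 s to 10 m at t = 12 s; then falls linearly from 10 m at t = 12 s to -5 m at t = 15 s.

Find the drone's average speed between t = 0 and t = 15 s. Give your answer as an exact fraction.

Average speed = (total path length)/(elapsed time); on a piecewise-linear x-t graph the path length is Σ|Δx|.
0–3 s: |Δx| = |-5 − 6| = 11 m
3–7 s: |Δx| = |2 − -5| = 7 m
7–12 s: |Δx| = |10 − 2| = 8 m
12–15 s: |Δx| = |-5 − 10| = 15 m
Total path = 41 m; average speed = 41/15 = 41/15 m/s.

41/15 m/s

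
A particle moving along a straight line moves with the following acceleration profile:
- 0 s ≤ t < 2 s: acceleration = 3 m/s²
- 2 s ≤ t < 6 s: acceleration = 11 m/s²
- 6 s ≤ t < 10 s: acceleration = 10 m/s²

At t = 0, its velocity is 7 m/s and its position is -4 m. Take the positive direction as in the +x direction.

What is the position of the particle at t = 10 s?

On each constant-a segment, Δv = aΔt and Δx = v₀Δt + ½aΔt²; chain segment to segment.
0–2 s: v starts 7 m/s; Δx = 7·2 + ½·3·2² = 20 m; v ends 13 m/s.
2–6 s: v starts 13 m/s; Δx = 13·4 + ½·11·4² = 140 m; v ends 57 m/s.
6–10 s: v starts 57 m/s; Δx = 57·4 + ½·10·4² = 308 m; v ends 97 m/s.
x(10) = -4 + Σ Δx = 464 m.

464 m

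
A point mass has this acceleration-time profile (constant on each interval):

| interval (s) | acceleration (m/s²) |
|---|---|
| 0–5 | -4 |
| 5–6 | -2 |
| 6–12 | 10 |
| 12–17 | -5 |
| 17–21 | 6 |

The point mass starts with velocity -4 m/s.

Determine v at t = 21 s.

33 m/s

Δv equals the area under the a-t graph; then v = v₀ + Δv.
0–5 s: -4 × 5 = -20 m/s
5–6 s: -2 × 1 = -2 m/s
6–12 s: 10 × 6 = 60 m/s
12–17 s: -5 × 5 = -25 m/s
17–21 s: 6 × 4 = 24 m/s
Δv = 37 m/s, so v(21) = -4 + (37) = 33 m/s.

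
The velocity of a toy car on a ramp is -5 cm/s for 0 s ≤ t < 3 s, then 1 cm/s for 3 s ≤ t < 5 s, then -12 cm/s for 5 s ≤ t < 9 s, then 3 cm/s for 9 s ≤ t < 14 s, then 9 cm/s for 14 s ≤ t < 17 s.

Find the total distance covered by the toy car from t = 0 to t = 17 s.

107 cm

Total distance travelled is ∫|v| dt — sum the magnitudes of each area piece.
0–3 s: |-5| × 3 = 15 cm
3–5 s: |1| × 2 = 2 cm
5–9 s: |-12| × 4 = 48 cm
9–14 s: |3| × 5 = 15 cm
14–17 s: |9| × 3 = 27 cm
Total distance = 107 cm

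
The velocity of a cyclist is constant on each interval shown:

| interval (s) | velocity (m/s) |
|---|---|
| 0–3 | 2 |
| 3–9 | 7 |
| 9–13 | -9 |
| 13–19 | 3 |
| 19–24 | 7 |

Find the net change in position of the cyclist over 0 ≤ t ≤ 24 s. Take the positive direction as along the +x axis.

Displacement is the signed area under the v-t curve.
0–3 s: 2 × 3 = 6 m
3–9 s: 7 × 6 = 42 m
9–13 s: -9 × 4 = -36 m
13–19 s: 3 × 6 = 18 m
19–24 s: 7 × 5 = 35 m
Net displacement = 65 m

65 m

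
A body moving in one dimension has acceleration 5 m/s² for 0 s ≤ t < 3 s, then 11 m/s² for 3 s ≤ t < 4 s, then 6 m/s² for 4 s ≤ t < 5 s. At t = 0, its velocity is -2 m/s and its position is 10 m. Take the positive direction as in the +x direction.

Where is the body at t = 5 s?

On each constant-a segment, Δv = aΔt and Δx = v₀Δt + ½aΔt²; chain segment to segment.
0–3 s: v starts -2 m/s; Δx = -2·3 + ½·5·3² = 16.5 m; v ends 13 m/s.
3–4 s: v starts 13 m/s; Δx = 13·1 + ½·11·1² = 18.5 m; v ends 24 m/s.
4–5 s: v starts 24 m/s; Δx = 24·1 + ½·6·1² = 27 m; v ends 30 m/s.
x(5) = 10 + Σ Δx = 72 m.

72 m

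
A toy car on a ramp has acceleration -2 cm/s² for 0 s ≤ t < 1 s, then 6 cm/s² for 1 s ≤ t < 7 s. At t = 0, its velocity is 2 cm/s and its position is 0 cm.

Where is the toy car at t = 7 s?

On each constant-a segment, Δv = aΔt and Δx = v₀Δt + ½aΔt²; chain segment to segment.
0–1 s: v starts 2 cm/s; Δx = 2·1 + ½·-2·1² = 1 cm; v ends 0 cm/s.
1–7 s: v starts 0 cm/s; Δx = 0·6 + ½·6·6² = 108 cm; v ends 36 cm/s.
x(7) = 0 + Σ Δx = 109 cm.

109 cm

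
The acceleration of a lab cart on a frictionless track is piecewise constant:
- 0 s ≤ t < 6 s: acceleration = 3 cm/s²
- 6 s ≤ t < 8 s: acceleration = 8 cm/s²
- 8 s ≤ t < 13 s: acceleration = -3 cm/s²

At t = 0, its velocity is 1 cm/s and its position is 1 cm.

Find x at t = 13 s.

252.5 cm

On each constant-a segment, Δv = aΔt and Δx = v₀Δt + ½aΔt²; chain segment to segment.
0–6 s: v starts 1 cm/s; Δx = 1·6 + ½·3·6² = 60 cm; v ends 19 cm/s.
6–8 s: v starts 19 cm/s; Δx = 19·2 + ½·8·2² = 54 cm; v ends 35 cm/s.
8–13 s: v starts 35 cm/s; Δx = 35·5 + ½·-3·5² = 137.5 cm; v ends 20 cm/s.
x(13) = 1 + Σ Δx = 252.5 cm.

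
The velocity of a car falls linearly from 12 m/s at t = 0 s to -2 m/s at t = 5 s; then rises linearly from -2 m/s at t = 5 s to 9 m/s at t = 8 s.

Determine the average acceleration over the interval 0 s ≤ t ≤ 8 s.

Average acceleration = Δv/Δt = (9 − 12)/(8 − 0) = -0.375 m/s².

-0.375 m/s²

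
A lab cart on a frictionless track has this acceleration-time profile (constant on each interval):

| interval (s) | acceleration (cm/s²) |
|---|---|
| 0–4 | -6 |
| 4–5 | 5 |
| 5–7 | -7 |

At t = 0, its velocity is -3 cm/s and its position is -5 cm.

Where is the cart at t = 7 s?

On each constant-a segment, Δv = aΔt and Δx = v₀Δt + ½aΔt²; chain segment to segment.
0–4 s: v starts -3 cm/s; Δx = -3·4 + ½·-6·4² = -60 cm; v ends -27 cm/s.
4–5 s: v starts -27 cm/s; Δx = -27·1 + ½·5·1² = -24.5 cm; v ends -22 cm/s.
5–7 s: v starts -22 cm/s; Δx = -22·2 + ½·-7·2² = -58 cm; v ends -36 cm/s.
x(7) = -5 + Σ Δx = -147.5 cm.

-147.5 cm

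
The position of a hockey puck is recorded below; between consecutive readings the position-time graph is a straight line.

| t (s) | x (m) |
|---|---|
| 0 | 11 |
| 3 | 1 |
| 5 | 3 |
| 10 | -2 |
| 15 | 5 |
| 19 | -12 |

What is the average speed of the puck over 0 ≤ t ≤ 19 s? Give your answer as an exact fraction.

Average speed = (total path length)/(elapsed time); on a piecewise-linear x-t graph the path length is Σ|Δx|.
0–3 s: |Δx| = |1 − 11| = 10 m
3–5 s: |Δx| = |3 − 1| = 2 m
5–10 s: |Δx| = |-2 − 3| = 5 m
10–15 s: |Δx| = |5 − -2| = 7 m
15–19 s: |Δx| = |-12 − 5| = 17 m
Total path = 41 m; average speed = 41/19 = 41/19 m/s.

41/19 m/s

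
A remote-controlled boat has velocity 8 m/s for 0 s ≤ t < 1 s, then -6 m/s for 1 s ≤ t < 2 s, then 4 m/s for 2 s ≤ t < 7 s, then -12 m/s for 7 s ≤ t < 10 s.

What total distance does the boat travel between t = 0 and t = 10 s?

70 m

Distance (not displacement) is the total path length: add the absolute areas under v-t.
0–1 s: |8| × 1 = 8 m
1–2 s: |-6| × 1 = 6 m
2–7 s: |4| × 5 = 20 m
7–10 s: |-12| × 3 = 36 m
Total distance = 70 m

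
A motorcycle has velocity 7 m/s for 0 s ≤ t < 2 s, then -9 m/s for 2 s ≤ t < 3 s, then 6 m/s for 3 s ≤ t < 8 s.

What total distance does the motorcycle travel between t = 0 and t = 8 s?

53 m

Total distance travelled is ∫|v| dt — sum the magnitudes of each area piece.
0–2 s: |7| × 2 = 14 m
2–3 s: |-9| × 1 = 9 m
3–8 s: |6| × 5 = 30 m
Total distance = 53 m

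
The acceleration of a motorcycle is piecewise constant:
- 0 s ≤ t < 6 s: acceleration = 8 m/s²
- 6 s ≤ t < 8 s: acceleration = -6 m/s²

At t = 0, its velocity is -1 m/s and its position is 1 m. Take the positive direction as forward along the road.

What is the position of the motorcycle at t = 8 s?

On each constant-a segment, Δv = aΔt and Δx = v₀Δt + ½aΔt²; chain segment to segment.
0–6 s: v starts -1 m/s; Δx = -1·6 + ½·8·6² = 138 m; v ends 47 m/s.
6–8 s: v starts 47 m/s; Δx = 47·2 + ½·-6·2² = 82 m; v ends 35 m/s.
x(8) = 1 + Σ Δx = 221 m.

221 m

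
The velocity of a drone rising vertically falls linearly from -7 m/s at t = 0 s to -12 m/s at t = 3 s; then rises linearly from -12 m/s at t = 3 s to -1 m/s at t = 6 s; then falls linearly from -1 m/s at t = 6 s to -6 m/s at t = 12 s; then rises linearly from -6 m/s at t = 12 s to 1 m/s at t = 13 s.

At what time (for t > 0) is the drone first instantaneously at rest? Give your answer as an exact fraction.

v changes sign on 12–13 s (from -6 to 1); the graph is linear there, so v = 0 at t = 12 + (6)·(13 − 12)/(1 − -6) = 90/7 s.

t = 90/7 s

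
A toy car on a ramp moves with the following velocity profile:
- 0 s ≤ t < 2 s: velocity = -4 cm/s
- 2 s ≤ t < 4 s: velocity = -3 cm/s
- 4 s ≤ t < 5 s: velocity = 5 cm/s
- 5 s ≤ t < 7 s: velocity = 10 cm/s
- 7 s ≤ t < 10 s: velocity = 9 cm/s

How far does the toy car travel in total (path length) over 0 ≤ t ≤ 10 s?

66 cm

Distance (not displacement) is the total path length: add the absolute areas under v-t.
0–2 s: |-4| × 2 = 8 cm
2–4 s: |-3| × 2 = 6 cm
4–5 s: |5| × 1 = 5 cm
5–7 s: |10| × 2 = 20 cm
7–10 s: |9| × 3 = 27 cm
Total distance = 66 cm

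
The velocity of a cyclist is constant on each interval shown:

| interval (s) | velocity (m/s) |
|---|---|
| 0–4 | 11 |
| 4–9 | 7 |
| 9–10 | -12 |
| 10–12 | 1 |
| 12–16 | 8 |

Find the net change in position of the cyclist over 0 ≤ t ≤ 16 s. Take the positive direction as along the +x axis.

Displacement is the signed area under the v-t curve.
0–4 s: 11 × 4 = 44 m
4–9 s: 7 × 5 = 35 m
9–10 s: -12 × 1 = -12 m
10–12 s: 1 × 2 = 2 m
12–16 s: 8 × 4 = 32 m
Net displacement = 101 m

101 m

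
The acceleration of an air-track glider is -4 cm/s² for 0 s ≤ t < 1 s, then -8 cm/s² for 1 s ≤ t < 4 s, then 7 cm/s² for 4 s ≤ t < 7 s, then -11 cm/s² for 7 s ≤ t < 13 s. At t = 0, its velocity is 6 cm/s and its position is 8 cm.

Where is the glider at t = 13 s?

On each constant-a segment, Δv = aΔt and Δx = v₀Δt + ½aΔt²; chain segment to segment.
0–1 s: v starts 6 cm/s; Δx = 6·1 + ½·-4·1² = 4 cm; v ends 2 cm/s.
1–4 s: v starts 2 cm/s; Δx = 2·3 + ½·-8·3² = -30 cm; v ends -22 cm/s.
4–7 s: v starts -22 cm/s; Δx = -22·3 + ½·7·3² = -34.5 cm; v ends -1 cm/s.
7–13 s: v starts -1 cm/s; Δx = -1·6 + ½·-11·6² = -204 cm; v ends -67 cm/s.
x(13) = 8 + Σ Δx = -256.5 cm.

-256.5 cm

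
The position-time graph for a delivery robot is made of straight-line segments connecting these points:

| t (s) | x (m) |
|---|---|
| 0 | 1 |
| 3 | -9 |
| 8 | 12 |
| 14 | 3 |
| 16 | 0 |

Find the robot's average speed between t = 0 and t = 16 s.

2.6875 m/s

Average speed = (total path length)/(elapsed time); on a piecewise-linear x-t graph the path length is Σ|Δx|.
0–3 s: |Δx| = |-9 − 1| = 10 m
3–8 s: |Δx| = |12 − -9| = 21 m
8–14 s: |Δx| = |3 − 12| = 9 m
14–16 s: |Δx| = |0 − 3| = 3 m
Total path = 43 m; average speed = 43/16 = 2.6875 m/s.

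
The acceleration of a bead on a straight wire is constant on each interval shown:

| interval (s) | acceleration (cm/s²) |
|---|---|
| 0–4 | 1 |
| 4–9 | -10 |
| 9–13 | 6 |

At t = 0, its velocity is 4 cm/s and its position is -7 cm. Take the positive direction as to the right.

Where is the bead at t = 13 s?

-188 cm

On each constant-a segment, Δv = aΔt and Δx = v₀Δt + ½aΔt²; chain segment to segment.
0–4 s: v starts 4 cm/s; Δx = 4·4 + ½·1·4² = 24 cm; v ends 8 cm/s.
4–9 s: v starts 8 cm/s; Δx = 8·5 + ½·-10·5² = -85 cm; v ends -42 cm/s.
9–13 s: v starts -42 cm/s; Δx = -42·4 + ½·6·4² = -120 cm; v ends -18 cm/s.
x(13) = -7 + Σ Δx = -188 cm.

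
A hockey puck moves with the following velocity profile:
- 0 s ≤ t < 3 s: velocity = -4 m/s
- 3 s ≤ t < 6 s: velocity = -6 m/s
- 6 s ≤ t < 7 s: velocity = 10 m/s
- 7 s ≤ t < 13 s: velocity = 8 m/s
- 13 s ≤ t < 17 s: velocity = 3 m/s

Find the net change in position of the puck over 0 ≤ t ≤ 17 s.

40 m

Net displacement equals the area under the velocity-time graph (areas below the axis count negative).
0–3 s: -4 × 3 = -12 m
3–6 s: -6 × 3 = -18 m
6–7 s: 10 × 1 = 10 m
7–13 s: 8 × 6 = 48 m
13–17 s: 3 × 4 = 12 m
Net displacement = 40 m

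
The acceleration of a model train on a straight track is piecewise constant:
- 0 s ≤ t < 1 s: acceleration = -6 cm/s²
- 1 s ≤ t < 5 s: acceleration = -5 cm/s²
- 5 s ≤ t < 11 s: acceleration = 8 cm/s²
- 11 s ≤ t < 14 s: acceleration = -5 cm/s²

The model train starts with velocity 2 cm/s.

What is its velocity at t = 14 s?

Δv equals the area under the a-t graph; then v = v₀ + Δv.
0–1 s: -6 × 1 = -6 cm/s
1–5 s: -5 × 4 = -20 cm/s
5–11 s: 8 × 6 = 48 cm/s
11–14 s: -5 × 3 = -15 cm/s
Δv = 7 cm/s, so v(14) = 2 + (7) = 9 cm/s.

9 cm/s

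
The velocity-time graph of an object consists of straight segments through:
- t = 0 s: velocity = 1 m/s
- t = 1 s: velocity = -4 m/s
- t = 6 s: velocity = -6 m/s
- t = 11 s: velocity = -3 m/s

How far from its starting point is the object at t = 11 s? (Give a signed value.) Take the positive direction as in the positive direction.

Net displacement equals the area under the velocity-time graph (areas below the axis count negative).
0–1 s: ½(1 + -4)(1) = -1.5 m
1–6 s: ½(-4 + -6)(5) = -25 m
6–11 s: ½(-6 + -3)(5) = -22.5 m
Net displacement = -49 m

-49 m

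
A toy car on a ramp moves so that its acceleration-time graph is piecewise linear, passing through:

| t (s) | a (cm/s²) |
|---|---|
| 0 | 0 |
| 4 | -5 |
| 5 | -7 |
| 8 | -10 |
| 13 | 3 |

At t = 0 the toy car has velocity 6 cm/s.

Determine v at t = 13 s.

Δv equals the area under the a-t graph; then v = v₀ + Δv.
0–4 s: ½(0 + -5)(4) = -10 cm/s
4–5 s: ½(-5 + -7)(1) = -6 cm/s
5–8 s: ½(-7 + -10)(3) = -25.5 cm/s
8–13 s: ½(-10 + 3)(5) = -17.5 cm/s
Δv = -59 cm/s, so v(13) = 6 + (-59) = -53 cm/s.

-53 cm/s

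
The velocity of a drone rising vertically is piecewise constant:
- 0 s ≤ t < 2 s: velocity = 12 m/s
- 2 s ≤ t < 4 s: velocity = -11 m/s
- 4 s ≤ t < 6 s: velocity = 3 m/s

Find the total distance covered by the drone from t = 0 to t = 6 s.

52 m

Total distance travelled is ∫|v| dt — sum the magnitudes of each area piece.
0–2 s: |12| × 2 = 24 m
2–4 s: |-11| × 2 = 22 m
4–6 s: |3| × 2 = 6 m
Total distance = 52 m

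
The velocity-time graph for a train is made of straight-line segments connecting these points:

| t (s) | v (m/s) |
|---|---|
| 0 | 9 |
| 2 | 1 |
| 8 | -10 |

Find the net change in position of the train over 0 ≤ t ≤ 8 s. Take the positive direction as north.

-17 m

Net displacement equals the area under the velocity-time graph (areas below the axis count negative).
0–2 s: ½(9 + 1)(2) = 10 m
2–8 s: ½(1 + -10)(6) = -27 m
Net displacement = -17 m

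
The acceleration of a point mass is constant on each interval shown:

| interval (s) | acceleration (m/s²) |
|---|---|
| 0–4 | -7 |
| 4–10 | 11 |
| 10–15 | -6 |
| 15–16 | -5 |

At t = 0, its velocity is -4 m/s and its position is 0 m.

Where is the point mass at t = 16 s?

30.5 m

On each constant-a segment, Δv = aΔt and Δx = v₀Δt + ½aΔt²; chain segment to segment.
0–4 s: v starts -4 m/s; Δx = -4·4 + ½·-7·4² = -72 m; v ends -32 m/s.
4–10 s: v starts -32 m/s; Δx = -32·6 + ½·11·6² = 6 m; v ends 34 m/s.
10–15 s: v starts 34 m/s; Δx = 34·5 + ½·-6·5² = 95 m; v ends 4 m/s.
15–16 s: v starts 4 m/s; Δx = 4·1 + ½·-5·1² = 1.5 m; v ends -1 m/s.
x(16) = 0 + Σ Δx = 30.5 m.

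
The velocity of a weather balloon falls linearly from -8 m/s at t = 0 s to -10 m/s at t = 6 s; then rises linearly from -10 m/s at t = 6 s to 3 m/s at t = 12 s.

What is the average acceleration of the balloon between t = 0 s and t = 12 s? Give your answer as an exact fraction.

Average acceleration = Δv/Δt = (3 − -8)/(12 − 0) = 11/12 m/s².

11/12 m/s²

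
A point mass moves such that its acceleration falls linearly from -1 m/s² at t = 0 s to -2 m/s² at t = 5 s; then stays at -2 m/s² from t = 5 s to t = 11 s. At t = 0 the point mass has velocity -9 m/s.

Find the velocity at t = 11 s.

Δv equals the area under the a-t graph; then v = v₀ + Δv.
0–5 s: ½(-1 + -2)(5) = -7.5 m/s
5–11 s: -2 × 6 = -12 m/s
Δv = -19.5 m/s, so v(11) = -9 + (-19.5) = -28.5 m/s.

-28.5 m/s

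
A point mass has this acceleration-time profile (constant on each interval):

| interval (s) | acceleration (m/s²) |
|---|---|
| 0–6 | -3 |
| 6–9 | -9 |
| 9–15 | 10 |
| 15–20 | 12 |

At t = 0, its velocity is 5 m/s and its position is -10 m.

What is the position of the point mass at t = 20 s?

76.5 m

On each constant-a segment, Δv = aΔt and Δx = v₀Δt + ½aΔt²; chain segment to segment.
0–6 s: v starts 5 m/s; Δx = 5·6 + ½·-3·6² = -24 m; v ends -13 m/s.
6–9 s: v starts -13 m/s; Δx = -13·3 + ½·-9·3² = -79.5 m; v ends -40 m/s.
9–15 s: v starts -40 m/s; Δx = -40·6 + ½·10·6² = -60 m; v ends 20 m/s.
15–20 s: v starts 20 m/s; Δx = 20·5 + ½·12·5² = 250 m; v ends 80 m/s.
x(20) = -10 + Σ Δx = 76.5 m.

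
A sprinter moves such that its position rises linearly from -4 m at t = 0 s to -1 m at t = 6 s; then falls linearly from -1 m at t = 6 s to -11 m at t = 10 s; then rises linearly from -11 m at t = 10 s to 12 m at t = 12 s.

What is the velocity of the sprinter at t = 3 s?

Velocity is the slope of the x-t graph on 0–6 s: (-1 − -4)/(6 − 0) = 0.5 m/s.

0.5 m/s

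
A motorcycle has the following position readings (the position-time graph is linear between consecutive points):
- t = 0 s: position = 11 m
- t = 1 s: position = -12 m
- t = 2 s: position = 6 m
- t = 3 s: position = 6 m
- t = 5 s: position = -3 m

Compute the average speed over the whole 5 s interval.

10 m/s

Average speed = (total path length)/(elapsed time); on a piecewise-linear x-t graph the path length is Σ|Δx|.
0–1 s: |Δx| = |-12 − 11| = 23 m
1–2 s: |Δx| = |6 − -12| = 18 m
2–3 s: |Δx| = |6 − 6| = 0 m
3–5 s: |Δx| = |-3 − 6| = 9 m
Total path = 50 m; average speed = 50/5 = 10 m/s.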